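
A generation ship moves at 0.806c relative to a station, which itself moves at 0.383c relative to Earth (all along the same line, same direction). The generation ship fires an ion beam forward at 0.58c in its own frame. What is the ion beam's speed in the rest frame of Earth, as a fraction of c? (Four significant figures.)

0.9748c

Compose velocities in two stages. Stage 1 (into S'): u₁ = (0.58+0.806)/(1+0.58×0.806) = 0.94448.
Stage 2 (into S): u = (0.94448+0.383)/(1+0.94448×0.383) = 0.97484, so the speed is 0.9748c.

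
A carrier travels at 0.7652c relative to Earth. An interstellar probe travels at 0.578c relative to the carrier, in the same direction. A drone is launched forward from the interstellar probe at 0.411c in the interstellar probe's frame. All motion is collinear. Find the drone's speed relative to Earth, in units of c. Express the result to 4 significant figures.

Apply u = (u'+v)/(1+u'v) twice. Drone in the carrier frame: (0.411+0.578)/(1+0.411·0.578) = 0.989/1.237558 = 0.79915c.
That velocity, transformed to the rest frame of Earth: (0.79915+0.7652)/(1+0.79915·0.7652) = 1.56435/1.61150958 = 0.97074c.

0.9707c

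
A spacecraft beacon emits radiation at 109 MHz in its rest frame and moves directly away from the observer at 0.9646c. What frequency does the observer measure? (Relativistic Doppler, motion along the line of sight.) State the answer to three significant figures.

Relativistic Doppler (source moving away): f_obs = f_src · √((1−β)/(1+β)).
With β = 0.9646: factor = √(0.0354/1.9646) = 0.13423.
f_obs = 109 × 0.13423 = 14.6 MHz.

14.6 MHz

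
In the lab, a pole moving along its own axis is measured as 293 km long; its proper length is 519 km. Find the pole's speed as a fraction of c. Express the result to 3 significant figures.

0.825c

Length contraction gives γ = L₀/L = 519/293 = 1.7713.
β = √(1 − 1/γ²) = √0.681275 = 0.825.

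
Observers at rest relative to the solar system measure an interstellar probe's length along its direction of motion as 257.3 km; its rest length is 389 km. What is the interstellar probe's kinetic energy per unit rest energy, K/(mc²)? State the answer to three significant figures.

0.512

Length contraction gives γ = L₀/L = 389/257.3 = 1.51185.
K/(mc²) = γ − 1 = 1.51185 − 1 = 0.512.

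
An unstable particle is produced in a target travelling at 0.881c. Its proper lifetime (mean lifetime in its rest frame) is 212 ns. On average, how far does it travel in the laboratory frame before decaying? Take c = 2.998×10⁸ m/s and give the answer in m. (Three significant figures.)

118 m

With β = 0.881, γ = 1/√(1 − 0.881²) = 1/√0.223839 = 2.1136.
Lab-frame lifetime: Δt = γτ = 2.1136 × 212 ns = 448.08 ns.
Distance: d = vΔt = 0.881 × 2.998×10⁸ m/s × 4.4808×10^-7 s = 118 m.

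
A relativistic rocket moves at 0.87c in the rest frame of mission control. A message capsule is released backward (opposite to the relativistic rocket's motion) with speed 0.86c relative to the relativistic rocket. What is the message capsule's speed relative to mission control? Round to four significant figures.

Relativistic velocity addition: u = (u' + v)/(1 + u'v/c²), with u' = −0.86c and v = 0.87c.
Numerator: −0.86 + 0.87 = 0.01. Denominator: 1 + (−0.86)(0.87) = 0.2518.
u = 0.01/0.2518 = 0.039714, so the speed is 0.03971c.

0.03971c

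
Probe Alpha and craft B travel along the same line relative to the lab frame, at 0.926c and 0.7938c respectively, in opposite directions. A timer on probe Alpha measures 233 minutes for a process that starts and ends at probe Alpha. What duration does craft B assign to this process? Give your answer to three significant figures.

1760 minutes

Transform probe Alpha's velocity into craft B's frame: (0.926 + 0.7938)/(1 + 0.926·0.7938) = 1.7198/1.7350588, so the relative speed is 0.99121c.
At |u| = 0.99121c, γ = (1 − 0.982497)^(−1/2) = 7.5586.
The clock on probe Alpha records proper time, so craft B measures Δt = γΔτ = 7.5586 × 233 = 1760 minutes.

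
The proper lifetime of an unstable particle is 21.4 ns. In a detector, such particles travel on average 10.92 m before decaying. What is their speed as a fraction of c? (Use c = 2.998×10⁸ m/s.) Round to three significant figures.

Let x = d/(cτ) = 10.92 m / (2.998×10⁸ m/s × 2.140×10^-8 s) = 1.7021. Since d = βγcτ, x = βγ = β/√(1−β²).
Solving: β² = x²/(1+x²) = 2.89714/3.89714 = 0.743402, so β = 0.862.

0.862c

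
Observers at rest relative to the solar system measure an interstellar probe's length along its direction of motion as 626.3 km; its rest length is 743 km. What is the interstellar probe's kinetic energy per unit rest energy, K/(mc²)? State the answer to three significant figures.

0.186

From L = L₀/γ: γ = 743/626.3 = 1.18633.
Since K = (γ−1)mc², K/(mc²) = 1.18633 − 1 = 0.186.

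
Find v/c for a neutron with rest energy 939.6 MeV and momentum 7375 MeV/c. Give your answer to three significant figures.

0.992

βγ = pc/(mc²) = 7375/939.6 = 7.8491.
Since γ² = 1 + (βγ)² = 62.6084, γ = √62.6084 = 7.91255, and β = (βγ)/γ = 7.8491/7.91255 = 0.992.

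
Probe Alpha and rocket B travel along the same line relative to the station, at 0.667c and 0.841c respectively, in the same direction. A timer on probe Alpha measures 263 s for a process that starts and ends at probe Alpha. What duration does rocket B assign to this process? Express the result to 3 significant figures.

The velocity of probe Alpha relative to rocket B is (0.667 − 0.841)c / (1 − 0.667×0.841) = −0.39631c; relative speed 0.39631c.
γ for this relative speed: γ = 1/√(1 − 0.157062) = 1.0892.
Probe Alpha's interval is proper; time dilation gives Δt_B = γΔτ = 1.0892 × 263 s = 286 s.

286 s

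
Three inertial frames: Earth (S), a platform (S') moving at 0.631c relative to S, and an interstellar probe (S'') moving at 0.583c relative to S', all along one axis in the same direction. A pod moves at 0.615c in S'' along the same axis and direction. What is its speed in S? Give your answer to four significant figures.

0.9720c

Apply u = (u'+v)/(1+u'v) twice. Pod in the platform frame: (0.615+0.583)/(1+0.615·0.583) = 1.198/1.358545 = 0.88183c.
That velocity, transformed to the rest frame of Earth: (0.88183+0.631)/(1+0.88183·0.631) = 1.51283/1.55643473 = 0.97198c.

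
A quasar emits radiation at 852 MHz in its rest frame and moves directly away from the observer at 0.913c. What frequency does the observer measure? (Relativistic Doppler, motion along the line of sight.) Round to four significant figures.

Relativistic Doppler (source moving away): f_obs = f_src · √((1−β)/(1+β)).
With β = 0.913: factor = √(0.087/1.913) = 0.21326.
f_obs = 852 × 0.21326 = 181.7 MHz.

181.7 MHz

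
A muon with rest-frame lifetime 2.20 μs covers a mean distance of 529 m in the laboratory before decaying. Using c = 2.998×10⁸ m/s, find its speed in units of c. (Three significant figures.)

0.626c

d = βγcτ ⇒ βγ = d/(cτ) = 529.0 m / (659.56 m) = 0.80205.
β = (βγ)/√(1+(βγ)²) = 0.80205/√1.643284 = 0.626.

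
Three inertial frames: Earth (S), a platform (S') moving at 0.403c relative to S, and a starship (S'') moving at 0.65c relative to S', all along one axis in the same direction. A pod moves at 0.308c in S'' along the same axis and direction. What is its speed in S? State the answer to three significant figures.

First combine the pod and starship (S''→S'): u₁ = (0.308 + 0.65)/(1 + 0.308×0.65) = 0.958/1.2002 = 0.7982.
Then combine with the platform (S'→S): u = (0.7982 + 0.403)/(1 + 0.7982×0.403) = 1.2012/1.3216746 = 0.90885.

0.909c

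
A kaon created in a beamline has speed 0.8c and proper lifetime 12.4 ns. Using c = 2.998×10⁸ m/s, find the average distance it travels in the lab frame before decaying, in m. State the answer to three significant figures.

4.96 m

Lorentz factor: γ = (1 − 0.64)^(−1/2) = 1.6667.
Lab-frame lifetime: Δt = γτ = 1.6667 × 12.4 ns = 20.667 ns.
Distance: d = vΔt = 0.8 × 2.998×10⁸ m/s × 2.0667×10^-8 s = 4.96 m.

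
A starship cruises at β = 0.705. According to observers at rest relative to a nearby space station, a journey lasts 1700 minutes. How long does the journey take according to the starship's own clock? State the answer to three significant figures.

1210 minutes

β² = 0.497025, so γ = 1/√0.502975 = 1.41.
The moving clock records proper time: Δτ = Δt/γ = 1700/1.41 = 1210 minutes.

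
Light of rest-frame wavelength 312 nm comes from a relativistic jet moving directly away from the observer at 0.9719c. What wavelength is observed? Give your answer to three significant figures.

2610 nm

Relativistic Doppler for wavelength: λ_obs = λ_src · √((1+β)/(1−β)).
With β = 0.9719: factor = √(1.9719/0.0281) = 8.377.
λ_obs = 312 × 8.377 = 2610 nm.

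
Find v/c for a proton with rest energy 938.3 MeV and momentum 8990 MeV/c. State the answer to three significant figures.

pc/(mc²) = 8990/938.3 = 9.5812 = βγ = β/√(1−β²).
So β² = x²/(1 + x²) with x = 9.5812: x² = 91.7994, β² = 91.7994/92.7994 = 0.989224, β = 0.995.

0.995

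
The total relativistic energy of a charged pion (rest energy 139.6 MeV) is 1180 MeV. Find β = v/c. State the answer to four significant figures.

γ = E/(mc²) = 1180/139.6 = 8.4527.
β = √(1 − 1/γ²) = √(1 − 0.0139962) = √0.9860038 = 0.9930.

0.9930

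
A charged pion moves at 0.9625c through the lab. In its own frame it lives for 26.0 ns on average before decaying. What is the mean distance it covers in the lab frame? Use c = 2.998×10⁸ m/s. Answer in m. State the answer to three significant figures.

With β = 0.9625, γ = 1/√(1 − 0.9625²) = 1/√0.07359375 = 3.6862.
Lab-frame lifetime: Δt = γτ = 3.6862 × 26.0 ns = 95.841 ns.
Distance: d = vΔt = 0.9625 × 2.998×10⁸ m/s × 9.5841×10^-8 s = 27.7 m.

27.7 m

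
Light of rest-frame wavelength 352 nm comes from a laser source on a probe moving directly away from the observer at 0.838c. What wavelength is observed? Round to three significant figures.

Relativistic Doppler for wavelength: λ_obs = λ_src · √((1+β)/(1−β)).
With β = 0.838: factor = √(1.838/0.162) = 3.3683.
λ_obs = 352 × 3.3683 = 1190 nm.

1190 nm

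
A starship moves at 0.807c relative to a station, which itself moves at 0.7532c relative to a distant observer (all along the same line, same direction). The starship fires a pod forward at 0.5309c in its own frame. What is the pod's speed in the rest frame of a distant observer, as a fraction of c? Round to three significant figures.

0.991c

First combine the pod and starship (S''→S'): u₁ = (0.5309 + 0.807)/(1 + 0.5309×0.807) = 1.3379/1.4284363 = 0.93662.
Then combine with the station (S'→S): u = (0.93662 + 0.7532)/(1 + 0.93662×0.7532) = 1.68982/1.705462184 = 0.99083.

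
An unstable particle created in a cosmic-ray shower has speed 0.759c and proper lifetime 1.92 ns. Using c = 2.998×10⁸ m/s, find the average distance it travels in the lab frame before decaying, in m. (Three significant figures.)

0.671 m

Lorentz factor: γ = (1 − 0.576081)^(−1/2) = 1.5359.
Lab-frame lifetime: Δt = γτ = 1.5359 × 1.92 ns = 2.9489 ns.
Distance: d = vΔt = 0.759 × 2.998×10⁸ m/s × 2.9489×10^-9 s = 0.671 m.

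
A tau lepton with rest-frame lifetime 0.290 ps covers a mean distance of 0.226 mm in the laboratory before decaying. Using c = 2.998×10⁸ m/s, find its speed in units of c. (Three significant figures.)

0.933c

d = βγcτ ⇒ βγ = d/(cτ) = 2.260×10^-4 m / (8.6942×10^-5 m) = 2.5994.
β = (βγ)/√(1+(βγ)²) = 2.5994/√7.75688 = 0.933.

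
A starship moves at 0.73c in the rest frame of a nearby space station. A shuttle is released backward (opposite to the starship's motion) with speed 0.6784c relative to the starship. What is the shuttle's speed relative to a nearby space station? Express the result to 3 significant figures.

0.102c

In units of c, u = (u' + v)/(1 + u'v) with u' = −0.6784 and v = 0.73.
Numerator: −0.6784 + 0.73 = 0.0516. Denominator: 1 + (−0.6784)(0.73) = 0.504768.
u = 0.0516/0.504768 = 0.10223, so the speed is 0.102c.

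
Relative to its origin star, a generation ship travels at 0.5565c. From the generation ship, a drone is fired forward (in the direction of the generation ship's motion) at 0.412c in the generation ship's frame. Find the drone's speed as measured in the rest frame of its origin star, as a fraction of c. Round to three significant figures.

In units of c, u = (u' + v)/(1 + u'v) with u' = 0.412 and v = 0.5565.
Numerator: 0.412 + 0.5565 = 0.9685. Denominator: 1 + (0.412)(0.5565) = 1.229278.
u = 0.9685/1.229278 = 0.78786, so the speed is 0.788c.

0.788c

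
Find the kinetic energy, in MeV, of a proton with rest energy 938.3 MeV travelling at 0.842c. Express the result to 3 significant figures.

801 MeV

With β = 0.842, γ = 1/√(1 − 0.842²) = 1/√0.291036 = 1.85365.
Kinetic energy: K = (γ − 1)mc² = (1.85365 − 1) × 938.3 MeV = 0.85365 × 938.3 = 801 MeV.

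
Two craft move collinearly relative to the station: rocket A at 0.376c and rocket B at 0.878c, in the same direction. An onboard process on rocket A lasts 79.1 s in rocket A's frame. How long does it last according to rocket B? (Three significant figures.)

Speed of rocket A in rocket B's frame: u = (v_A − v_B)/(1 − v_A v_B/c²) = (0.376 − 0.878)/(1 − 0.376×0.878) = −0.502/0.669872 = −0.7494; |u| = 0.7494c.
At |u| = 0.7494c, γ = (1 − 0.5616)^(−1/2) = 1.5103.
The clock on rocket A records proper time, so rocket B measures Δt = γΔτ = 1.5103 × 79.1 = 119 s.

119 s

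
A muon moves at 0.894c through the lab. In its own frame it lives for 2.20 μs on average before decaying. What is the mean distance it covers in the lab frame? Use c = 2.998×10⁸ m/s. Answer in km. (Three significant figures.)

1.32 km

γ = 1/√(1 − β²) = 1/√(1 − 0.799236) = 1/√0.200764 = 1/0.448067 = 2.2318.
Lab-frame lifetime: Δt = γτ = 2.2318 × 2.20 μs = 4.91 μs.
Distance: d = vΔt = 0.894 × 2.998×10⁸ m/s × 4.9100×10^-6 s = 1320 m = 1.32 km.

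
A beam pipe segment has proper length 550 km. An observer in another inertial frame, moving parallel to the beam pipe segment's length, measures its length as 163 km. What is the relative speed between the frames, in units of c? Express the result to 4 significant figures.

0.9551c

Length contraction gives γ = L₀/L = 550/163 = 3.3742.
β = √(1 − 1/γ²) = √0.912167 = 0.9551.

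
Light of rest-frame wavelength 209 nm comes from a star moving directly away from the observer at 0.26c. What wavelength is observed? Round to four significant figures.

Relativistic Doppler for wavelength: λ_obs = λ_src · √((1+β)/(1−β)).
With β = 0.26: factor = √(1.26/0.74) = 1.3049.
λ_obs = 209 × 1.3049 = 272.7 nm.

272.7 nm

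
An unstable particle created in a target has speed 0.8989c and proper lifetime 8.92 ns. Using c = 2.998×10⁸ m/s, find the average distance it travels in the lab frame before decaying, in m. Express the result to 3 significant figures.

5.49 m

γ = 1/√(1 − β²) = 1/√(1 − 0.80802121) = 1/√0.19197879 = 1/0.438154 = 2.2823.
Lab-frame lifetime: Δt = γτ = 2.2823 × 8.92 ns = 20.358 ns.
Distance: d = vΔt = 0.8989 × 2.998×10⁸ m/s × 2.0358×10^-8 s = 5.49 m.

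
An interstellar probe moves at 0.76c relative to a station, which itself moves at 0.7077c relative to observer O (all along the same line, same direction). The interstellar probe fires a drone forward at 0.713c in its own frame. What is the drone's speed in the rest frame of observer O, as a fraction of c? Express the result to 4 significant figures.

0.9922c

Compose velocities in two stages. Stage 1 (into S'): u₁ = (0.713+0.76)/(1+0.713×0.76) = 0.95533.
Stage 2 (into S): u = (0.95533+0.7077)/(1+0.95533×0.7077) = 0.99221, so the speed is 0.9922c.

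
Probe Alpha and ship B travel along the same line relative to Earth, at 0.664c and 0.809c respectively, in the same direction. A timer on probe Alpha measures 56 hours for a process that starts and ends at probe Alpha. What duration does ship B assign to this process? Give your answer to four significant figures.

The velocity of probe Alpha relative to ship B is (0.664 − 0.809)c / (1 − 0.664×0.809) = −0.31329c; relative speed 0.31329c.
At |u| = 0.31329c, γ = (1 − 0.0981506)^(−1/2) = 1.053.
Probe Alpha's interval is proper; time dilation gives Δt_B = γΔτ = 1.053 × 56 hours = 58.97 hours.

58.97 hours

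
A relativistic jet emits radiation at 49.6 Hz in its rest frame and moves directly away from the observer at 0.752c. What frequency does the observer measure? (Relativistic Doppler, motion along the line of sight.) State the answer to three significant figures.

Relativistic Doppler (source moving away): f_obs = f_src · √((1−β)/(1+β)).
With β = 0.752: factor = √(0.248/1.752) = 0.37623.
f_obs = 49.6 × 0.37623 = 18.7 Hz.

18.7 Hz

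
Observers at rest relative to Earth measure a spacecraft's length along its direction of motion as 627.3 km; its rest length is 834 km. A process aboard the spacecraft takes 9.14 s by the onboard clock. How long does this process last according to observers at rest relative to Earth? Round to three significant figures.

12.2 s

γ = L₀/L = 834/627.3 = 1.32951.
The same γ dilates the second interval: 1.32951 × 9.14 s = 12.2 s.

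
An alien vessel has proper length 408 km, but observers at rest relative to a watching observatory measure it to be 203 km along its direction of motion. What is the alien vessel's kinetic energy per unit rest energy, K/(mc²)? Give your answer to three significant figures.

Length contraction gives γ = L₀/L = 408/203 = 2.00985.
K/(mc²) = γ − 1 = 2.00985 − 1 = 1.01.

1.01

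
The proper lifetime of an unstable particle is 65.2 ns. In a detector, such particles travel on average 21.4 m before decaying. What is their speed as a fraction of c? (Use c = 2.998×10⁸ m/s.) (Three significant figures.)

0.738c

Let x = d/(cτ) = 21.40 m / (2.998×10⁸ m/s × 6.520×10^-8 s) = 1.0948. Since d = βγcτ, x = βγ = β/√(1−β²).
Solving: β² = x²/(1+x²) = 1.19859/2.19859 = 0.545163, so β = 0.738.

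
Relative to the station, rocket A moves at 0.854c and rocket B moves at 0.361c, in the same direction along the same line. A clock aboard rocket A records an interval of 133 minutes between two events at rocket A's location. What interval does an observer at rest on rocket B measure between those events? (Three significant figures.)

Transform rocket A's velocity into rocket B's frame: (0.854 − 0.361)/(1 − 0.854·0.361) = 0.493/0.691706, so the relative speed is 0.71273c.
At |u| = 0.71273c, γ = (1 − 0.507984)^(−1/2) = 1.4256.
Rocket A's interval is proper; time dilation gives Δt_B = γΔτ = 1.4256 × 133 minutes = 190 minutes.

190 minutes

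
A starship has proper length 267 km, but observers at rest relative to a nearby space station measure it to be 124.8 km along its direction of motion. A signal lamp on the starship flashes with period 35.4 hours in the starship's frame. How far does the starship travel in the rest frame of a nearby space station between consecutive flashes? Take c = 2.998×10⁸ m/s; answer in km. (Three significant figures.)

From L = L₀/γ: γ = 267/124.8 = 2.13942.
β = √(1 − 1/γ²) = 0.88404. Lab-frame period = γτ = 2.13942×35.4 hours = 75.735 hours. Distance = βc × γτ = 0.88404 × 2.998×10⁸ m/s × 272646 s = 7.2261×10^13 m = 7.23×10^10 km.

7.23×10^10 km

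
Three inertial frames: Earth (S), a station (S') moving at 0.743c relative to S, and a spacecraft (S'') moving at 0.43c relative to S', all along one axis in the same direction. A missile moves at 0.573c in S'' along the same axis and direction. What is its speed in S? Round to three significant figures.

First combine the missile and spacecraft (S''→S'): u₁ = (0.573 + 0.43)/(1 + 0.573×0.43) = 1.003/1.24639 = 0.80472.
Then combine with the station (S'→S): u = (0.80472 + 0.743)/(1 + 0.80472×0.743) = 1.54772/1.59790696 = 0.96859.

0.969c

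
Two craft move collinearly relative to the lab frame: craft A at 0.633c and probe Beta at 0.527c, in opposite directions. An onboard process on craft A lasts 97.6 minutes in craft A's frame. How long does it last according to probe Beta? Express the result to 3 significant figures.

198 minutes

The velocity of craft A relative to probe Beta is (0.633 + 0.527)c / (1 + 0.633×0.527) = 0.86983c; relative speed 0.86983c.
At |u| = 0.86983c, γ = (1 − 0.756604)^(−1/2) = 2.027.
Craft A's interval is proper; time dilation gives Δt_B = γΔτ = 2.027 × 97.6 minutes = 198 minutes.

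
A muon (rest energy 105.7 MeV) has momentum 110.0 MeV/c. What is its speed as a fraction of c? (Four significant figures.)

0.7211c

pc/(mc²) = 110.0/105.7 = 1.0407 = βγ = β/√(1−β²).
So β² = x²/(1 + x²) with x = 1.0407: x² = 1.08306, β² = 1.08306/2.08306 = 0.519937, β = 0.7211.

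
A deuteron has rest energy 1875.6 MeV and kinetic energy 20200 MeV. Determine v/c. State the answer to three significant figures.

0.996

K = (γ−1)mc², so γ = 1 + 20200/1875.6 = 11.77.
Then v/c = √(1 − γ⁻²) = √(1 − 0.0072185) = √0.9927815 = 0.996.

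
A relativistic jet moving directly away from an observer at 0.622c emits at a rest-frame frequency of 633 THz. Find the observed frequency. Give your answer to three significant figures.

306 THz

Relativistic Doppler (source moving away): f_obs = f_src · √((1−β)/(1+β)).
With β = 0.622: factor = √(0.378/1.622) = 0.48275.
f_obs = 633 × 0.48275 = 306 THz.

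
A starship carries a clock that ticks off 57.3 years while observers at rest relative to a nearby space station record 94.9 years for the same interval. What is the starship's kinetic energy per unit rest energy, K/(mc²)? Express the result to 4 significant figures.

From Δt = γΔτ: γ = 94.9/57.3 = 1.6562.
K/(mc²) = γ − 1 = 1.6562 − 1 = 0.6562.

0.6562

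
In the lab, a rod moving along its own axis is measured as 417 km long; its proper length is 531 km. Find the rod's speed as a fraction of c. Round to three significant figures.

0.619c

Length contraction gives γ = L₀/L = 531/417 = 1.2734.
β = √(1 − 1/γ²) = √0.383305 = 0.619.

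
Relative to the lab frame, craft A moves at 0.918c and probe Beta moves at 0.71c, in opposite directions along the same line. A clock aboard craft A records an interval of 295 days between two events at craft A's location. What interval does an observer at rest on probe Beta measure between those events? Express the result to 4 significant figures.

1745 days

Speed of craft A in probe Beta's frame: u = (v_A + v_B)/(1 + v_A v_B/c²) = (0.918 + 0.71)/(1 + 0.918×0.71) = 1.628/1.65178 = 0.9856; |u| = 0.9856c.
At |u| = 0.9856c, γ = (1 − 0.971407)^(−1/2) = 5.9138.
Craft A's interval is proper; time dilation gives Δt_B = γΔτ = 5.9138 × 295 days = 1745 days.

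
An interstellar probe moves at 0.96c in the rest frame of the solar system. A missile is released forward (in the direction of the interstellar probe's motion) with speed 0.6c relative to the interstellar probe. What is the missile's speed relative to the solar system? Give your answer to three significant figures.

0.990c

In units of c, u = (u' + v)/(1 + u'v) with u' = 0.6 and v = 0.96.
Numerator: 0.6 + 0.96 = 1.56. Denominator: 1 + (0.6)(0.96) = 1.576.
u = 1.56/1.576 = 0.98985, so the speed is 0.990c.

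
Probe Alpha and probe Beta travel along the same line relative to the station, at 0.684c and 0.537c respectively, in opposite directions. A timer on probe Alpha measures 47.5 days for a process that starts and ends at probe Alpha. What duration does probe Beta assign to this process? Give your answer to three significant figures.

Transform probe Alpha's velocity into probe Beta's frame: (0.684 + 0.537)/(1 + 0.684·0.537) = 1.221/1.367308, so the relative speed is 0.893c.
At |u| = 0.893c, γ = (1 − 0.797449)^(−1/2) = 2.2219.
The clock on probe Alpha records proper time, so probe Beta measures Δt = γΔτ = 2.2219 × 47.5 = 106 days.

106 days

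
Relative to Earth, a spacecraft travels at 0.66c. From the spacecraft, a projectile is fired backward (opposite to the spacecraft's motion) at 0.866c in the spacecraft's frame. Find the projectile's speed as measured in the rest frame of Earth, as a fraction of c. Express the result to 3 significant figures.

Relativistic velocity addition: u = (u' + v)/(1 + u'v/c²), with u' = −0.866c and v = 0.66c.
Numerator: −0.866 + 0.66 = −0.206. Denominator: 1 + (−0.866)(0.66) = 0.42844.
u = −0.206/0.42844 = −0.48081, so the speed is 0.481c.

0.481c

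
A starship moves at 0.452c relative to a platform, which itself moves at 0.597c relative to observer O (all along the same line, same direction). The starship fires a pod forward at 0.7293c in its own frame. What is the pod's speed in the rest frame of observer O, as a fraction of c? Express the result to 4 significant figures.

0.9706c

Compose velocities in two stages. Stage 1 (into S'): u₁ = (0.7293+0.452)/(1+0.7293×0.452) = 0.88843.
Stage 2 (into S): u = (0.88843+0.597)/(1+0.88843×0.597) = 0.97062, so the speed is 0.9706c.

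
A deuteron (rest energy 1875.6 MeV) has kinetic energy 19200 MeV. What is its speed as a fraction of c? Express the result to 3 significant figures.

0.996c

K = (γ−1)mc², so γ = 1 + 19200/1875.6 = 11.237.
Then v/c = √(1 − γ⁻²) = √(1 − 0.00791953) = √0.99208047 = 0.996.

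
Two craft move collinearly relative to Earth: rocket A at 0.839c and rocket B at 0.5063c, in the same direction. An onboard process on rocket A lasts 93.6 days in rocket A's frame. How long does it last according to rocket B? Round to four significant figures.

114.7 days

Speed of rocket A in rocket B's frame: u = (v_A − v_B)/(1 − v_A v_B/c²) = (0.839 − 0.5063)/(1 − 0.839×0.5063) = 0.3327/0.5752143 = 0.57839; |u| = 0.57839c.
γ for this relative speed: γ = 1/√(1 − 0.334535) = 1.2259.
The clock on rocket A records proper time, so rocket B measures Δt = γΔτ = 1.2259 × 93.6 = 114.7 days.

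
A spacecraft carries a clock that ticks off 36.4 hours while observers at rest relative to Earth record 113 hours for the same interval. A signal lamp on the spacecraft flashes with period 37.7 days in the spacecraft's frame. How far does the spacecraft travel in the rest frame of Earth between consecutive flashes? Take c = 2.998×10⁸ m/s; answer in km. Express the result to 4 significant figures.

2.870×10^12 km

γ = Δt/Δτ = 113/36.4 = 3.1044.
β = √(1 − 1/γ²) = 0.9467. Lab-frame period = γτ = 3.1044×37.7 days = 117.04 days. Distance = βc × γτ = 0.9467 × 2.998×10⁸ m/s × 10112256 s = 2.8701×10^15 m = 2.870×10^12 km.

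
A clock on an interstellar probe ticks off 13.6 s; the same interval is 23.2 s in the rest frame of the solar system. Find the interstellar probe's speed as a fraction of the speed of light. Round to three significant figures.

0.810c

γ = Δt/Δτ = 23.2/13.6 = 1.7059.
β = √(1 − 1/γ²) = √(1 − 0.343631) = √0.656369 = 0.810.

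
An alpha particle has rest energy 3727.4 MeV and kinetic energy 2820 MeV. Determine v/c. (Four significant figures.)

0.8221

K = (γ−1)mc², so γ = 1 + 2820/3727.4 = 1.7566.
Then v/c = √(1 − γ⁻²) = √(1 − 0.324082) = √0.675918 = 0.8221.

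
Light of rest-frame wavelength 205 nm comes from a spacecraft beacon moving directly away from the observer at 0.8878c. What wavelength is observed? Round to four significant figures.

Relativistic Doppler for wavelength: λ_obs = λ_src · √((1+β)/(1−β)).
With β = 0.8878: factor = √(1.8878/0.1122) = 4.1019.
λ_obs = 205 × 4.1019 = 840.9 nm.

840.9 nm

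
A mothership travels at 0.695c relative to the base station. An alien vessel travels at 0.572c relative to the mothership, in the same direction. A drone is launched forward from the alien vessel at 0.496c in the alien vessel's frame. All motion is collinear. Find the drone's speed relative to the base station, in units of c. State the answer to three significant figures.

Compose velocities in two stages. Stage 1 (into S'): u₁ = (0.496+0.572)/(1+0.496×0.572) = 0.83196.
Stage 2 (into S): u = (0.83196+0.695)/(1+0.83196×0.695) = 0.96753, so the speed is 0.968c.

0.968c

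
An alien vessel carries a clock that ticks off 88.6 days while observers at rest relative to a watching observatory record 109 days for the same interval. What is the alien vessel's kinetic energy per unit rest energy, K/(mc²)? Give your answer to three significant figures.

0.230

The time-dilation ratio gives γ = 109/88.6 = 1.23025.
Since K = (γ−1)mc², K/(mc²) = 1.23025 − 1 = 0.230.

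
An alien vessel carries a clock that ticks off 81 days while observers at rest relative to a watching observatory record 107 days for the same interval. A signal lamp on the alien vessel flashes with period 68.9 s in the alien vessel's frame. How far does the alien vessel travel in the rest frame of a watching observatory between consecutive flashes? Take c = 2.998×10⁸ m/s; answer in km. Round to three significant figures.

1.78×10^7 km

γ = Δt/Δτ = 107/81 = 1.32099.
β = √(1 − 1/γ²) = 0.65341. Lab-frame period = γτ = 1.32099×68.9 s = 91.016 s. Distance = βc × γτ = 0.65341 × 2.998×10⁸ m/s × 91.016 s = 1.7829×10^10 m = 1.78×10^7 km.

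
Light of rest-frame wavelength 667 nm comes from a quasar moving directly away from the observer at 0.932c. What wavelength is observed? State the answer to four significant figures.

Relativistic Doppler for wavelength: λ_obs = λ_src · √((1+β)/(1−β)).
With β = 0.932: factor = √(1.932/0.068) = 5.3303.
λ_obs = 667 × 5.3303 = 3555 nm.

3555 nm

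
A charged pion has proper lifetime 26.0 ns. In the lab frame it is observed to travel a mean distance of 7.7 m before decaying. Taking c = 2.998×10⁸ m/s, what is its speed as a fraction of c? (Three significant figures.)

Lab distance = (lab lifetime)·v = γτ·βc, so βγ = d/(cτ) = 7.700/(2.998×10⁸ × 2.600×10^-8) = 0.98784.
With βγ = 0.98784: γ² = 1 + (βγ)² = 1.975828, and β = (βγ)/γ = 0.98784/1.40564 = 0.703.

0.703c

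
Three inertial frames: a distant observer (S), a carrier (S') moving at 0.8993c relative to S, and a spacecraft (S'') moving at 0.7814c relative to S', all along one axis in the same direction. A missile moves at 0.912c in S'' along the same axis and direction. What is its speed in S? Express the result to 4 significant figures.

First combine the missile and spacecraft (S''→S'): u₁ = (0.912 + 0.7814)/(1 + 0.912×0.7814) = 1.6934/1.7126368 = 0.98877.
Then combine with the carrier (S'→S): u = (0.98877 + 0.8993)/(1 + 0.98877×0.8993) = 1.88807/1.889200861 = 0.9994.

0.9994c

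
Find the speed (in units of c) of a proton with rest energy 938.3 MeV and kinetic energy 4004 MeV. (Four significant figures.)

0.9818c

K = (γ−1)mc², so γ = 1 + 4004/938.3 = 5.2673.
Then v/c = √(1 − γ⁻²) = √(1 − 0.0360432) = √0.9639568 = 0.9818.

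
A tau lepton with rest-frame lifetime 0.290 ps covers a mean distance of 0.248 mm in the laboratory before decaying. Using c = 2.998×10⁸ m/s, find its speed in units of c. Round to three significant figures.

0.944c

d = βγcτ ⇒ βγ = d/(cτ) = 2.480×10^-4 m / (8.6942×10^-5 m) = 2.8525.
β = (βγ)/√(1+(βγ)²) = 2.8525/√9.13676 = 0.944.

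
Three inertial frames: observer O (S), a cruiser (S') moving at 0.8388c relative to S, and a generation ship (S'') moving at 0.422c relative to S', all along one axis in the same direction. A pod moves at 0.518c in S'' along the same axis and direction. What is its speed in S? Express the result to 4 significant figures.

Compose velocities in two stages. Stage 1 (into S'): u₁ = (0.518+0.422)/(1+0.518×0.422) = 0.77138.
Stage 2 (into S): u = (0.77138+0.8388)/(1+0.77138×0.8388) = 0.97762, so the speed is 0.9776c.

0.9776c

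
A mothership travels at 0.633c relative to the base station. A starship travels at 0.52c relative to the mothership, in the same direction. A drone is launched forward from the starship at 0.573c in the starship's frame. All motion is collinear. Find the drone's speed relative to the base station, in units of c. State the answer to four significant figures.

Compose velocities in two stages. Stage 1 (into S'): u₁ = (0.573+0.52)/(1+0.573×0.52) = 0.84209.
Stage 2 (into S): u = (0.84209+0.633)/(1+0.84209×0.633) = 0.9622, so the speed is 0.9622c.

0.9622c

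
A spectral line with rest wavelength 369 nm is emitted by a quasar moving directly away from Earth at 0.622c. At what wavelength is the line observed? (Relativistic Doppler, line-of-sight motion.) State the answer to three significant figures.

Relativistic Doppler for wavelength: λ_obs = λ_src · √((1+β)/(1−β)).
With β = 0.622: factor = √(1.622/0.378) = 2.0715.
λ_obs = 369 × 2.0715 = 764 nm.

764 nm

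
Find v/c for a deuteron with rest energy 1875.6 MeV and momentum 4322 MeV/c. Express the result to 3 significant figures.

0.917

pc/(mc²) = 4322/1875.6 = 2.3043 = βγ = β/√(1−β²).
So β² = x²/(1 + x²) with x = 2.3043: x² = 5.3098, β² = 5.3098/6.3098 = 0.841516, β = 0.917.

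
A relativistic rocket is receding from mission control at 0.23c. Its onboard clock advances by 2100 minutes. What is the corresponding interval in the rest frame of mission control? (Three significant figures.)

2160 minutes

γ = 1/√(1 − β²) = 1/√(1 − 0.0529) = 1/√0.9471 = 1/0.973191 = 1.0275.
The onboard clock measures proper time, so the interval in the rest frame of mission control is dilated: Δt = γ·Δτ = 1.0275 × 2100 minutes = 2160 minutes.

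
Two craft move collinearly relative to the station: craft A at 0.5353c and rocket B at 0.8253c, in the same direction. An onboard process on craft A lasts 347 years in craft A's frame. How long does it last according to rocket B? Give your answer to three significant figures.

406 years

Speed of craft A in rocket B's frame: u = (v_A − v_B)/(1 − v_A v_B/c²) = (0.5353 − 0.8253)/(1 − 0.5353×0.8253) = −0.29/0.55821691 = −0.51951; |u| = 0.51951c.
γ for this relative speed: γ = 1/√(1 − 0.269891) = 1.1703.
Craft A's interval is proper; time dilation gives Δt_B = γΔτ = 1.1703 × 347 years = 406 years.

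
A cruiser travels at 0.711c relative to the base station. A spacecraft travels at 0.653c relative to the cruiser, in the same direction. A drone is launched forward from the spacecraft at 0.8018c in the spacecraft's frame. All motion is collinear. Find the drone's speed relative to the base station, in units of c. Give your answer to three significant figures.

Apply u = (u'+v)/(1+u'v) twice. Drone in the cruiser frame: (0.8018+0.653)/(1+0.8018·0.653) = 1.4548/1.5235754 = 0.95486c.
That velocity, transformed to the rest frame of the base station: (0.95486+0.711)/(1+0.95486·0.711) = 1.66586/1.67890546 = 0.99223c.

0.992c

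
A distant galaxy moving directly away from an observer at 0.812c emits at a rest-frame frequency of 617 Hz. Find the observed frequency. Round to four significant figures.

198.7 Hz

Relativistic Doppler (source moving away): f_obs = f_src · √((1−β)/(1+β)).
With β = 0.812: factor = √(0.188/1.812) = 0.32211.
f_obs = 617 × 0.32211 = 198.7 Hz.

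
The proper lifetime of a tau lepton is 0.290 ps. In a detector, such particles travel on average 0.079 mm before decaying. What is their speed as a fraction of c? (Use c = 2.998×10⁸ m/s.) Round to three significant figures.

0.672c

Let x = d/(cτ) = 7.900×10^-5 m / (2.998×10⁸ m/s × 2.900×10^-13 s) = 0.90865. Since d = βγcτ, x = βγ = β/√(1−β²).
Solving: β² = x²/(1+x²) = 0.825645/1.825645 = 0.452248, so β = 0.672.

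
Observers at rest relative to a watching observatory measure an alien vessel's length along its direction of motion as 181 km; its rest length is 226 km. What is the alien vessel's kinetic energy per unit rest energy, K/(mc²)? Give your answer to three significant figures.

Length contraction gives γ = L₀/L = 226/181 = 1.24862.
K/(mc²) = γ − 1 = 1.24862 − 1 = 0.249.

0.249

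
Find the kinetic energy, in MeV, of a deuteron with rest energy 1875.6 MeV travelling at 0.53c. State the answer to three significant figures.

336 MeV

With β = 0.53, γ = 1/√(1 − 0.53²) = 1/√0.7191 = 1.17925.
Kinetic energy: K = (γ − 1)mc² = (1.17925 − 1) × 1875.6 MeV = 0.17925 × 1875.6 = 336 MeV.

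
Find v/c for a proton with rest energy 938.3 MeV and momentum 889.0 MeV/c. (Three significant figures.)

βγ = pc/(mc²) = 889.0/938.3 = 0.94746.
Since γ² = 1 + (βγ)² = 1.89768, γ = √1.89768 = 1.37756, and β = (βγ)/γ = 0.94746/1.37756 = 0.688.

0.688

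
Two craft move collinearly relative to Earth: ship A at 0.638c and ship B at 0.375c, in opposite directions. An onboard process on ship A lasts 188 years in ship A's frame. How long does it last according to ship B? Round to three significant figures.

The velocity of ship A relative to ship B is (0.638 + 0.375)c / (1 + 0.638×0.375) = 0.81743c; relative speed 0.81743c.
At |u| = 0.81743c, γ = (1 − 0.668192)^(−1/2) = 1.736.
Ship A's interval is proper; time dilation gives Δt_B = γΔτ = 1.736 × 188 years = 326 years.

326 years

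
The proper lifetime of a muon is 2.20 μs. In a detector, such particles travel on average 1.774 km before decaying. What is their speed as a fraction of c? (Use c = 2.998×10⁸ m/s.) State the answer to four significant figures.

Let x = d/(cτ) = 1774 m / (2.998×10⁸ m/s × 2.200×10^-6 s) = 2.6897. Since d = βγcτ, x = βγ = β/√(1−β²).
Solving: β² = x²/(1+x²) = 7.23449/8.23449 = 0.87856, so β = 0.9373.

0.9373c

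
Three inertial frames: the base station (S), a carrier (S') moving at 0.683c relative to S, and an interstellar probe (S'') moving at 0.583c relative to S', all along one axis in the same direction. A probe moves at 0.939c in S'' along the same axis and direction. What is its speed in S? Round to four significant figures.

Compose velocities in two stages. Stage 1 (into S'): u₁ = (0.939+0.583)/(1+0.939×0.583) = 0.98356.
Stage 2 (into S): u = (0.98356+0.683)/(1+0.98356×0.683) = 0.99688, so the speed is 0.9969c.

0.9969c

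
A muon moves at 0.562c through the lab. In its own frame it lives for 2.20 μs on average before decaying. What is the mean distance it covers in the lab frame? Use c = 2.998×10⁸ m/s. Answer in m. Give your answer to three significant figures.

γ = 1/√(1 − β²) = 1/√(1 − 0.315844) = 1/√0.684156 = 1/0.827137 = 1.209.
Lab-frame lifetime: Δt = γτ = 1.209 × 2.20 μs = 2.6598 μs.
Distance: d = vΔt = 0.562 × 2.998×10⁸ m/s × 2.6598×10^-6 s = 448 m.

448 m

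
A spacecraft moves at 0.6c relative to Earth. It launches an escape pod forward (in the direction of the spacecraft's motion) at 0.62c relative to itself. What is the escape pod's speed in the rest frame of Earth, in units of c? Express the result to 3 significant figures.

0.889c

In units of c, u = (u' + v)/(1 + u'v) with u' = 0.62 and v = 0.6.
Numerator: 0.62 + 0.6 = 1.22. Denominator: 1 + (0.62)(0.6) = 1.372.
u = 1.22/1.372 = 0.88921, so the speed is 0.889c.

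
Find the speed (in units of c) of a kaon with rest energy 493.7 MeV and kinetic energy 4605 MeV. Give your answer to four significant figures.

0.9953c

γ = 1 + K/(mc²) = 1 + 4605/493.7 = 10.328.
β = √(1 − 1/γ²) = √(1 − 0.00937492) = √0.99062508 = 0.9953.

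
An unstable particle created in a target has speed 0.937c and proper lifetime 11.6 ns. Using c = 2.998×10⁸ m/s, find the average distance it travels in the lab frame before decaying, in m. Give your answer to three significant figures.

Lorentz factor: γ = (1 − 0.877969)^(−1/2) = 2.8626.
Lab-frame lifetime: Δt = γτ = 2.8626 × 11.6 ns = 33.206 ns.
Distance: d = vΔt = 0.937 × 2.998×10⁸ m/s × 3.3206×10^-8 s = 9.33 m.

9.33 m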